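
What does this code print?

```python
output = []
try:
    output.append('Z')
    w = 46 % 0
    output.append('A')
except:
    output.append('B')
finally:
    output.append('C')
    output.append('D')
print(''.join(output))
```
ZBCD

Code before exception runs, then except, then all of finally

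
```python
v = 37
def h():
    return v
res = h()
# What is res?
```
37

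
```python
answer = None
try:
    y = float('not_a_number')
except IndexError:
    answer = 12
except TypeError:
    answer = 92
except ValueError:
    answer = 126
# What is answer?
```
126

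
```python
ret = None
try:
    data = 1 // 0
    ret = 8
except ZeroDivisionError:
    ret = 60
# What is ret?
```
60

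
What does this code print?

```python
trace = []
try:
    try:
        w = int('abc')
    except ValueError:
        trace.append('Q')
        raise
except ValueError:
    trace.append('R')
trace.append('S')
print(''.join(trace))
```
QRS

raise without argument re-raises current exception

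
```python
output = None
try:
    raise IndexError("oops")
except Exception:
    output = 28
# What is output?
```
28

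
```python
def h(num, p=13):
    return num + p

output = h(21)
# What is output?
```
34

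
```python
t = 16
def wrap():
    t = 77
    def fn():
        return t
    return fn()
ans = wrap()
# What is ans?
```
77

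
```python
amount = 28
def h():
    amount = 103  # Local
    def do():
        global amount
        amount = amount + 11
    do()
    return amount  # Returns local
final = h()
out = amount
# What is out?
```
39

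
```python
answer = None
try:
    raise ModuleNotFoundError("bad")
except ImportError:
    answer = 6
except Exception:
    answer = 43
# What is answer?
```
6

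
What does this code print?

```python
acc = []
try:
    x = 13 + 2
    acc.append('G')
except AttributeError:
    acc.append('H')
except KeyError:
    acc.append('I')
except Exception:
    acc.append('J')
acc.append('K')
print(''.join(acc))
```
GK

No exception, try block completes normally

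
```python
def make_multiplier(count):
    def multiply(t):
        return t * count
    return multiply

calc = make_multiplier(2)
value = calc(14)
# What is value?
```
28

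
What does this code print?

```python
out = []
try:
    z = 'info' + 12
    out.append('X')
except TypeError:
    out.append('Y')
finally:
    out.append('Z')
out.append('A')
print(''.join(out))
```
YZA

finally always runs, even after exception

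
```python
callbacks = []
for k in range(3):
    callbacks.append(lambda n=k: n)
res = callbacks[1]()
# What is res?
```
1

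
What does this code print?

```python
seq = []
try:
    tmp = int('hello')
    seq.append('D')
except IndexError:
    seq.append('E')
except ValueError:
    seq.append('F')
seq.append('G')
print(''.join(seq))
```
FG

ValueError is caught by its specific handler, not IndexError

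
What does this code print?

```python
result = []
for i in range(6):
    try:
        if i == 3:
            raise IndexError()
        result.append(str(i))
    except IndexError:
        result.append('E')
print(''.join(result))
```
012E45

Exception on i=3 caught, loop continues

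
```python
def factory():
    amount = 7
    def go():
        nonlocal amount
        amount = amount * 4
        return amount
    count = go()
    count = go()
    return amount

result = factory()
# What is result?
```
112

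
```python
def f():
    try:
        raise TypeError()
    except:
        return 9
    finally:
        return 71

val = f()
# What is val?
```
71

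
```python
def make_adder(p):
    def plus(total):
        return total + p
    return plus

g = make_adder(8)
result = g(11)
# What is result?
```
19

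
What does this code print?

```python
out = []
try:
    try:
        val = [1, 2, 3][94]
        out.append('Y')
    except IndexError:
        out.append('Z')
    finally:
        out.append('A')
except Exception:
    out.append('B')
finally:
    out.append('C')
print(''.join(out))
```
ZAC

Both finally blocks run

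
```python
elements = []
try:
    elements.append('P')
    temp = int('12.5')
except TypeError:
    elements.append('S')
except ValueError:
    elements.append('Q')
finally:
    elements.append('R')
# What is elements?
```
['P', 'Q', 'R']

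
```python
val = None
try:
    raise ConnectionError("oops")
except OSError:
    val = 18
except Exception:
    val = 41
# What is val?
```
18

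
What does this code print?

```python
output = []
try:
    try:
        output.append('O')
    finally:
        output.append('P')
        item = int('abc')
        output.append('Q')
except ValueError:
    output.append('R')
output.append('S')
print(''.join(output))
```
OPRS

Exception in inner finally caught by outer except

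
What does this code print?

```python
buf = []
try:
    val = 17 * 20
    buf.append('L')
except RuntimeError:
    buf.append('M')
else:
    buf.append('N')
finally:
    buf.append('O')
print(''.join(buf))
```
LNO

else runs before finally when no exception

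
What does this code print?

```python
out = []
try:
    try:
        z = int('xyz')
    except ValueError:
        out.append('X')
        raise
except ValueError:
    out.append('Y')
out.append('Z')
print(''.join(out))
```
XYZ

raise without argument re-raises current exception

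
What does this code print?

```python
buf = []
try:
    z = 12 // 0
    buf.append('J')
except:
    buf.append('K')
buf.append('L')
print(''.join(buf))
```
KL

Exception raised in try, caught by bare except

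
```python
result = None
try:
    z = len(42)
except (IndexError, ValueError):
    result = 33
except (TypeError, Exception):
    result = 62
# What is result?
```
62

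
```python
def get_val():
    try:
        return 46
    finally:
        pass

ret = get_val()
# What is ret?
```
46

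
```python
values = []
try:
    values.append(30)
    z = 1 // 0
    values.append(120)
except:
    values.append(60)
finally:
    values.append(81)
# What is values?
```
[30, 60, 81]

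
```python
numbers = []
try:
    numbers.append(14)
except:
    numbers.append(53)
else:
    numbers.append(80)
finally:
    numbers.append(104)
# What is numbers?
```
[14, 80, 104]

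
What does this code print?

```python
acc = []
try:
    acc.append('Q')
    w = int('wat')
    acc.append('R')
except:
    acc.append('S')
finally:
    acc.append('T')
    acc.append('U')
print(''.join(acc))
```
QSTU

Code before exception runs, then except, then all of finally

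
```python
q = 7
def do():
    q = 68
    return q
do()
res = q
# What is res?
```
7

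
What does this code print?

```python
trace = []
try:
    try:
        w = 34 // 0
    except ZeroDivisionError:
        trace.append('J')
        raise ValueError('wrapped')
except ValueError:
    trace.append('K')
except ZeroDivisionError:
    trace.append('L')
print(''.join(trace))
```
JK

New ValueError raised, caught by outer ValueError handler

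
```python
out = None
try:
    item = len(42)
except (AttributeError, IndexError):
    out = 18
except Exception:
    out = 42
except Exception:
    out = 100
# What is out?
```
42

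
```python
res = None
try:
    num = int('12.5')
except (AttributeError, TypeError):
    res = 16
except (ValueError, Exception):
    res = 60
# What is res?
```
60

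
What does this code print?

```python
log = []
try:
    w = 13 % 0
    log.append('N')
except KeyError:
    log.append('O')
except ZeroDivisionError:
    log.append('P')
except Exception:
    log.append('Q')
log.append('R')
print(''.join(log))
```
PR

ZeroDivisionError matches before generic Exception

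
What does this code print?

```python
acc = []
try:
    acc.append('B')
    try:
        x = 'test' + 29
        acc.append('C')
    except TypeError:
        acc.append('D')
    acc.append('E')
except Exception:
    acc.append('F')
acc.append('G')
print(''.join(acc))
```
BDEG

Inner exception caught by inner handler, outer continues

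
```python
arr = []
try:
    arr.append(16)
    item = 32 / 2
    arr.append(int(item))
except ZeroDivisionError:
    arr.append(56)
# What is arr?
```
[16, 16]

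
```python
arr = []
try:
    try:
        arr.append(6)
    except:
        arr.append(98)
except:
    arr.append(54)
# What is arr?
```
[6]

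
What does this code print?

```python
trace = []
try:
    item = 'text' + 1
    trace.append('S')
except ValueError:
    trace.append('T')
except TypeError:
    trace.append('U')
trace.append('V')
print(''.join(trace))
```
UV

TypeError is caught by its specific handler, not ValueError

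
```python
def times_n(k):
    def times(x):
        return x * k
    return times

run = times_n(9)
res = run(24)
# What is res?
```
216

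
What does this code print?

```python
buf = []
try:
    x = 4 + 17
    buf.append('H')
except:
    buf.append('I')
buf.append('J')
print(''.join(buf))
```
HJ

No exception, try block completes normally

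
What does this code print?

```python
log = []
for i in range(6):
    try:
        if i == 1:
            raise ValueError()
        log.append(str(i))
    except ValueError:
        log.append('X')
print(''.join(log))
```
0X2345

Exception on i=1 caught, loop continues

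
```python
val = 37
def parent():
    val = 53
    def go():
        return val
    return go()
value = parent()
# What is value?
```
53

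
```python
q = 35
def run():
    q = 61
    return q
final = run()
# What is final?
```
61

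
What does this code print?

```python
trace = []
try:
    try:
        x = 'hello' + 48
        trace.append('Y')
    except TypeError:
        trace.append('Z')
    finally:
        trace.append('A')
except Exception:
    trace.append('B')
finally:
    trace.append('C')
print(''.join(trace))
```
ZAC

Both finally blocks run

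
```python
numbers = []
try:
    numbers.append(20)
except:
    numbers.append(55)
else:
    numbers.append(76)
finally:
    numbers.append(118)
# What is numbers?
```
[20, 76, 118]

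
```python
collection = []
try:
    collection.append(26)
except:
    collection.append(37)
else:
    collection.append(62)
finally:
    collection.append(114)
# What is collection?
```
[26, 62, 114]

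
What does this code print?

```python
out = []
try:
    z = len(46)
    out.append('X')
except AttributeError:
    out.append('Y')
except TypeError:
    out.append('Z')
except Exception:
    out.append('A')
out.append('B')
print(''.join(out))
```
ZB

TypeError matches before generic Exception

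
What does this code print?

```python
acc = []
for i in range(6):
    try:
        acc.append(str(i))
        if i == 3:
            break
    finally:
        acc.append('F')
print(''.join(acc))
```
0F1F2F3F

finally runs even when breaking out of loop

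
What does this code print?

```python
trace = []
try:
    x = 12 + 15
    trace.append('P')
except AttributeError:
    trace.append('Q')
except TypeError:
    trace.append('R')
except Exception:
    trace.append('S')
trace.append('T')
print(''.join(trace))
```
PT

No exception, try block completes normally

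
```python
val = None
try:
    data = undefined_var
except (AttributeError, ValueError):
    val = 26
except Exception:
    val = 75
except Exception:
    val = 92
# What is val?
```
75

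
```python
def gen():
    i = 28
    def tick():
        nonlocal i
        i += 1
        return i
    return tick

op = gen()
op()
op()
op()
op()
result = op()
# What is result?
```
33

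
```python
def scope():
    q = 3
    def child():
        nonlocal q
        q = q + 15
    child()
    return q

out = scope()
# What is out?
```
18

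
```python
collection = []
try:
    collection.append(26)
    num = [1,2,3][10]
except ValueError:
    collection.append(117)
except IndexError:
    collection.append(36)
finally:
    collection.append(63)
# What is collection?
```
[26, 36, 63]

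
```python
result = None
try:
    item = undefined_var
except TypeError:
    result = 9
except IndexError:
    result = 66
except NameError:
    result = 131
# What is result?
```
131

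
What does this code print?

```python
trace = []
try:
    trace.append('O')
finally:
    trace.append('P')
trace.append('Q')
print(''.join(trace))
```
OPQ

try/finally without except, no exception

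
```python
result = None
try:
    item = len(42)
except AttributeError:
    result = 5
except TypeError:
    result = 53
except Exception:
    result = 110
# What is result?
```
53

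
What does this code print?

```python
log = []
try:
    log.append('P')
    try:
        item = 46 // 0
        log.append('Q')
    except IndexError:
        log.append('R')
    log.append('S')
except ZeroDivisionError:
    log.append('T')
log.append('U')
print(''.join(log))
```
PTU

Inner handler doesn't match, propagates to outer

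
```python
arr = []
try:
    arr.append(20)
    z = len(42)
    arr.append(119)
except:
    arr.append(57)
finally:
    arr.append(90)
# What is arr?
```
[20, 57, 90]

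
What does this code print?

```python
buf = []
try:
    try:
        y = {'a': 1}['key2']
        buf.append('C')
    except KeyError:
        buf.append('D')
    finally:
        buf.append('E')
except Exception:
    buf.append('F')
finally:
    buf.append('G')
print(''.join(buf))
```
DEG

Both finally blocks run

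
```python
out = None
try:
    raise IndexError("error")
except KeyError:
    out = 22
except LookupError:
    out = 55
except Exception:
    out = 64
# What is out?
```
55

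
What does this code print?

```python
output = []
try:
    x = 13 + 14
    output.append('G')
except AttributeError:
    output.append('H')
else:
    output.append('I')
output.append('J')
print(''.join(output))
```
GIJ

else block runs when no exception occurs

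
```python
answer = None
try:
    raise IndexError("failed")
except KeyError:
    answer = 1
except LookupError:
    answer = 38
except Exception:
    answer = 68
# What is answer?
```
38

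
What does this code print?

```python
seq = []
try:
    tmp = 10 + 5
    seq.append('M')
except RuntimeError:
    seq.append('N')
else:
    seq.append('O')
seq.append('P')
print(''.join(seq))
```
MOP

else block runs when no exception occurs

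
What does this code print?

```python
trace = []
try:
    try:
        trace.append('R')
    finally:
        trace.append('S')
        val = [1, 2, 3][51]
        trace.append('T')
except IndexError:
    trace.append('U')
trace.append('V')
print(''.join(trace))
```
RSUV

Exception in inner finally caught by outer except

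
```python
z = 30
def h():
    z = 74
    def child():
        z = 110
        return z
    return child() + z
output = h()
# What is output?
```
184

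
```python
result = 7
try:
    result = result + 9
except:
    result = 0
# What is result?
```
16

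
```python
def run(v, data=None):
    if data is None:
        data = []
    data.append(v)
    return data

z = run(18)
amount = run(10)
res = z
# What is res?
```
[18]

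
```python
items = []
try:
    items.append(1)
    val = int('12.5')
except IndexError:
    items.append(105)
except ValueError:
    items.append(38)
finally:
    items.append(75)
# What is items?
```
[1, 38, 75]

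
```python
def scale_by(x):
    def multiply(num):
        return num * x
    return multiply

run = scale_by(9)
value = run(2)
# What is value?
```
18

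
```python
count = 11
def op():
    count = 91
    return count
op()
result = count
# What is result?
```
11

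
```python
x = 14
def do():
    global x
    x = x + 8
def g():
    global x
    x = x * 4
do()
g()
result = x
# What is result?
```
88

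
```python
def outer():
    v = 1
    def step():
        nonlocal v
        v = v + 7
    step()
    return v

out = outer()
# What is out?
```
8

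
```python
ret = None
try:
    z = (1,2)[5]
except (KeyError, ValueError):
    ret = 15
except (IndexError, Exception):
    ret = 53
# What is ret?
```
53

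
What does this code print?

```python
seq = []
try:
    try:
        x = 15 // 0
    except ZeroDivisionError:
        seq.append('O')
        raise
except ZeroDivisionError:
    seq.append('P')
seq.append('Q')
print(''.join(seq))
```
OPQ

raise without argument re-raises current exception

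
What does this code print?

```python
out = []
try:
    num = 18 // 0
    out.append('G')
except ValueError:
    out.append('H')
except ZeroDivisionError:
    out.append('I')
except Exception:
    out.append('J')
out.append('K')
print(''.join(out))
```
IK

ZeroDivisionError matches before generic Exception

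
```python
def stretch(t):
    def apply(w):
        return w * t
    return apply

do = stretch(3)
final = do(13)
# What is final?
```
39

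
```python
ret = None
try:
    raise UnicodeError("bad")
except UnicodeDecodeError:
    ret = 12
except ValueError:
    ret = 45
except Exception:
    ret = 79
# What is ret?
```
45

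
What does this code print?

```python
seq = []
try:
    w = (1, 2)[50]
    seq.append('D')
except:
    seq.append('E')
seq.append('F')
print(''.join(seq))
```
EF

Exception raised in try, caught by bare except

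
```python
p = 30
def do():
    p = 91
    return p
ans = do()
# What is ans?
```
91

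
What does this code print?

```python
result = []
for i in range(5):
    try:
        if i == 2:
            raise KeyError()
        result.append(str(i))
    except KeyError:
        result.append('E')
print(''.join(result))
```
01E34

Exception on i=2 caught, loop continues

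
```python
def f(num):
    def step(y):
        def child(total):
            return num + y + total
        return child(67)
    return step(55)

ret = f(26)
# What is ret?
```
148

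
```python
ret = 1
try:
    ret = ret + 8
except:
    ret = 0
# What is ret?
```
9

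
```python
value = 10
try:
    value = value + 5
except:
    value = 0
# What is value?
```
15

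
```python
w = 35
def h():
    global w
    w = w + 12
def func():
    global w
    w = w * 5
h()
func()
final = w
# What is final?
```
235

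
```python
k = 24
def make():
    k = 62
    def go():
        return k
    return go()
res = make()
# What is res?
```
62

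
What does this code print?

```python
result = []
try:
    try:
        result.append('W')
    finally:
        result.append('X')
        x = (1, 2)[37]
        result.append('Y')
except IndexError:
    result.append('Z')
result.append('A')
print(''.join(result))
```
WXZA

Exception in inner finally caught by outer except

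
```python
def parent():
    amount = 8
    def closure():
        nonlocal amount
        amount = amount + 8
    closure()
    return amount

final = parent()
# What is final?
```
16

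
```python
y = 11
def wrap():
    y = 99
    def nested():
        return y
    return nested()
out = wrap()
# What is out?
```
99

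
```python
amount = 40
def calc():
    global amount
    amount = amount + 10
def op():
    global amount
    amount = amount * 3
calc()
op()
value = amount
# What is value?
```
150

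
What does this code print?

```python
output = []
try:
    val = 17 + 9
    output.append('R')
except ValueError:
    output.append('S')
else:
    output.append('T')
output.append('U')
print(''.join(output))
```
RTU

else block runs when no exception occurs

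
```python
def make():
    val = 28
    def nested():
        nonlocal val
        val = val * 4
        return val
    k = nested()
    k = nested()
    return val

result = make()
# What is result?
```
448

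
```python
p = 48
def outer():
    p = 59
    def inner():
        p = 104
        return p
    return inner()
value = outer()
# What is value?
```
104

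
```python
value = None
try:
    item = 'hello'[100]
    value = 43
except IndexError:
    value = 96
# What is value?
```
96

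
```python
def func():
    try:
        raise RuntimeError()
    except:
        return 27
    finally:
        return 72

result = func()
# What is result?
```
72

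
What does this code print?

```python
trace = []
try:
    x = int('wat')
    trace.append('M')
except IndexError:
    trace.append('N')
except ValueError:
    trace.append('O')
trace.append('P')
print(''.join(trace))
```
OP

ValueError is caught by its specific handler, not IndexError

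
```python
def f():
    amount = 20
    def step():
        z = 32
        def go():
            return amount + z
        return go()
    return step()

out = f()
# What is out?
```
52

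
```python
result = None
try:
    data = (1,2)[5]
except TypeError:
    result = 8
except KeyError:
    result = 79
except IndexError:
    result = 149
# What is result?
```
149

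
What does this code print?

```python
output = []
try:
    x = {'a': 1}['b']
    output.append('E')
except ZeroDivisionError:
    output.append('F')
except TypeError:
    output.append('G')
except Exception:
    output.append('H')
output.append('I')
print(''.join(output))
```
HI

KeyError not specifically caught, falls to Exception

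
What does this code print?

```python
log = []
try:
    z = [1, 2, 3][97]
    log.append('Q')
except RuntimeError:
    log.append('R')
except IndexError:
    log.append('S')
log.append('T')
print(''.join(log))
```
ST

IndexError is caught by its specific handler, not RuntimeError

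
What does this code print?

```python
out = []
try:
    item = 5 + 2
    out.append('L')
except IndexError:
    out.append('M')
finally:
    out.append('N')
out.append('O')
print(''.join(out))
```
LNO

finally runs after normal execution too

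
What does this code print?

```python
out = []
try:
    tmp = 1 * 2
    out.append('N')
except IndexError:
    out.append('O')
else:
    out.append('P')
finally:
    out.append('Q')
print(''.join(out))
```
NPQ

else runs before finally when no exception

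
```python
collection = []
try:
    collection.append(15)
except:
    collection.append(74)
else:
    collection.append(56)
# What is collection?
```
[15, 56]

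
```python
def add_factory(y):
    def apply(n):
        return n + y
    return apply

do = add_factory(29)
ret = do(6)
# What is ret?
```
35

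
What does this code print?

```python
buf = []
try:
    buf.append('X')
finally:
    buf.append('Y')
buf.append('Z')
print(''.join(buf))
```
XYZ

try/finally without except, no exception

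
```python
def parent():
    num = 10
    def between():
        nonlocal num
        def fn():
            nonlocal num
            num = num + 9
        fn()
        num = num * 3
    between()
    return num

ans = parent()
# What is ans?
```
57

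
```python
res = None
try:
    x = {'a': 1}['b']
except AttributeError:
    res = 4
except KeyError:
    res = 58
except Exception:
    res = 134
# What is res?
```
58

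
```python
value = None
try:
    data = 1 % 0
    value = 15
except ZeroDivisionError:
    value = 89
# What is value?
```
89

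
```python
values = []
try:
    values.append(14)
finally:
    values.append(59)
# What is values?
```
[14, 59]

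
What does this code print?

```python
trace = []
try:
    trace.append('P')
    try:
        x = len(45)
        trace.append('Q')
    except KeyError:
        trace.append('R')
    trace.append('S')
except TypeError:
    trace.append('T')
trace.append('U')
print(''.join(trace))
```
PTU

Inner handler doesn't match, propagates to outer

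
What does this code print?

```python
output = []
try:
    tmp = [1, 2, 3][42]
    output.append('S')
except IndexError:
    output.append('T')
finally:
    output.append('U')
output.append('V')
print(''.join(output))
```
TUV

finally always runs, even after exception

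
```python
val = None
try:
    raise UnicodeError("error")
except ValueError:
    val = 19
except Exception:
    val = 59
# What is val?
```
19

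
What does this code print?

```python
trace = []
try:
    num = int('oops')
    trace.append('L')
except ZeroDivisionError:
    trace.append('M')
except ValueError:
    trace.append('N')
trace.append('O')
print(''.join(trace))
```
NO

ValueError is caught by its specific handler, not ZeroDivisionError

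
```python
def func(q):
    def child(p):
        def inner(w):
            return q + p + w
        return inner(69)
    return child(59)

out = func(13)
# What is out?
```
141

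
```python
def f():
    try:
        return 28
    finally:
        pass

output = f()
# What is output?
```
28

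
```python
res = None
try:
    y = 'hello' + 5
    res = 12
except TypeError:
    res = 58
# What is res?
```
58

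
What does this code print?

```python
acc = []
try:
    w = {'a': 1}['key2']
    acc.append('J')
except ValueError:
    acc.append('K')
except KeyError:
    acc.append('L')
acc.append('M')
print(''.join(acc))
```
LM

KeyError is caught by its specific handler, not ValueError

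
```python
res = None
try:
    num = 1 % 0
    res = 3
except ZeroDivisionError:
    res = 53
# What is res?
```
53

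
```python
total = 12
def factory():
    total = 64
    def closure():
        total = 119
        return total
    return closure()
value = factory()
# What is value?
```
119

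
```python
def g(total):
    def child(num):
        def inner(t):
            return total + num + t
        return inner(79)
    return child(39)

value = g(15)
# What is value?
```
133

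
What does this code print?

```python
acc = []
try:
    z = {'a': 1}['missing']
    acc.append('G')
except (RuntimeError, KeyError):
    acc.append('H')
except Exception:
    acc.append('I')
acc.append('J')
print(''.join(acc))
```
HJ

KeyError matches tuple containing it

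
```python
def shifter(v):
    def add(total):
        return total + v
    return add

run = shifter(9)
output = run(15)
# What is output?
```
24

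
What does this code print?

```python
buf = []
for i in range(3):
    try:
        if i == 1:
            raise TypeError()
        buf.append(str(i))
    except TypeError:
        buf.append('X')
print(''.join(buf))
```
0X2

Exception on i=1 caught, loop continues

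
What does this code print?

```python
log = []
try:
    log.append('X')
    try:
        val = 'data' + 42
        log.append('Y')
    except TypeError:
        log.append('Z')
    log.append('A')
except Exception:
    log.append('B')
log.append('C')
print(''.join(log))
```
XZAC

Inner exception caught by inner handler, outer continues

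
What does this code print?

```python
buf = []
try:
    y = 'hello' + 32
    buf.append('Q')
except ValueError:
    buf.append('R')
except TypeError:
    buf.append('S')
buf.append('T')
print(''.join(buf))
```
ST

TypeError is caught by its specific handler, not ValueError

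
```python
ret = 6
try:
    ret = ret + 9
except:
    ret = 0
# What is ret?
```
15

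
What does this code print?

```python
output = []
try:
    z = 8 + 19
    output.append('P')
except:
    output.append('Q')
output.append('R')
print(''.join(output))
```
PR

No exception, try block completes normally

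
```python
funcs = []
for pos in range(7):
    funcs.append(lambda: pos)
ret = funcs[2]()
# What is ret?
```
6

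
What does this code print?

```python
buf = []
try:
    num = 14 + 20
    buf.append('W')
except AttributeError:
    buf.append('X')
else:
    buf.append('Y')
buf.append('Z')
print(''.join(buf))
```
WYZ

else block runs when no exception occurs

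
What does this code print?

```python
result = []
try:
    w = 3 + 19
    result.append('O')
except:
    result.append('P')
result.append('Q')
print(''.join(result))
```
OQ

No exception, try block completes normally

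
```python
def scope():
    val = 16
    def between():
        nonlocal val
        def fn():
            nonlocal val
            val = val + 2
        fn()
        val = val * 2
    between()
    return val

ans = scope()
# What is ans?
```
36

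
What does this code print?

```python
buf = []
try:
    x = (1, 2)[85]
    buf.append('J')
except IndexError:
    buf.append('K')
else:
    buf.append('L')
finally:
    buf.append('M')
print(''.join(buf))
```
KM

Exception: except runs, else skipped, finally runs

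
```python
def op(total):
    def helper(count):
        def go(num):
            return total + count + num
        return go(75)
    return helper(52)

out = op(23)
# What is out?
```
150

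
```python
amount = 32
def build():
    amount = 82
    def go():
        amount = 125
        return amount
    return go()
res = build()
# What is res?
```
125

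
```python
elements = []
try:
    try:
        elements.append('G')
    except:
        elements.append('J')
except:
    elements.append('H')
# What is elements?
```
['G']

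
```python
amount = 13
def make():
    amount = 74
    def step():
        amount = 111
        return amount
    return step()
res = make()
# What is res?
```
111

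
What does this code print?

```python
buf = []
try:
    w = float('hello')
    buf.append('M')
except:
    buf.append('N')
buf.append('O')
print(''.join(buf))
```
NO

Exception raised in try, caught by bare except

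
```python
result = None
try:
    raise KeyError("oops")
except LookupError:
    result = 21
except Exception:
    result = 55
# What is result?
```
21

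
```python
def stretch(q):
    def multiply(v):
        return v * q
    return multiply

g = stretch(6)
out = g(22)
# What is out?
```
132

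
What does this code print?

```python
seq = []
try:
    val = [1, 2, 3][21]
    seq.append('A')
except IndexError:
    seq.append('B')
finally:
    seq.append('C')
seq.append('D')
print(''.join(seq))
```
BCD

finally always runs, even after exception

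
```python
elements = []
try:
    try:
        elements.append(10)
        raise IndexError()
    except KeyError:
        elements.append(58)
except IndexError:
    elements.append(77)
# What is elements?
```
[10, 77]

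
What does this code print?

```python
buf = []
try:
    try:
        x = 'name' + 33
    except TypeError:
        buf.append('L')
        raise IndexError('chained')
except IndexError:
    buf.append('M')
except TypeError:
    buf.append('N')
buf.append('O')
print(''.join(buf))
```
LMO

IndexError raised and caught, original TypeError not re-raised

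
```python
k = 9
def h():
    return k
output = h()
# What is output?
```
9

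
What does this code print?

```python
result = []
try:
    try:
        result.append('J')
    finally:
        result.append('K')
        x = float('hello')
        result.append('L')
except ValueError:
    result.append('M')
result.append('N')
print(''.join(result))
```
JKMN

Exception in inner finally caught by outer except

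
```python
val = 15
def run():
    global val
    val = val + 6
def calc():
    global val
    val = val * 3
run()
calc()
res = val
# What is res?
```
63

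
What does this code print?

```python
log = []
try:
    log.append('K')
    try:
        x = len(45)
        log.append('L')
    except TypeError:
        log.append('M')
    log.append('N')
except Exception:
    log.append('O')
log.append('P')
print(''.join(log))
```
KMNP

Inner exception caught by inner handler, outer continues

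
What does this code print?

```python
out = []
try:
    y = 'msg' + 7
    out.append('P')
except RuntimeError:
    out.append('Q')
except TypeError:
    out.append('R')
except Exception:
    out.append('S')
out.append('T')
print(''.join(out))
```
RT

TypeError matches before generic Exception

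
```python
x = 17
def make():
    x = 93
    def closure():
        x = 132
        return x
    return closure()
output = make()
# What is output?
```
132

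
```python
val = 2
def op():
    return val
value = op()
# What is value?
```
2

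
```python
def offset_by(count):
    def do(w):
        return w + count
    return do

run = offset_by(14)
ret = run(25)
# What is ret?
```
39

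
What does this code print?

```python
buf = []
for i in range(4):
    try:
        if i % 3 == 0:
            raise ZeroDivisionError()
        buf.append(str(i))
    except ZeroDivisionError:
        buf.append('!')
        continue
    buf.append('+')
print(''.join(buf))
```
!1+2+!

continue in except skips rest of loop body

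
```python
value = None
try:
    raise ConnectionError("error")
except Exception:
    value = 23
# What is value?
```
23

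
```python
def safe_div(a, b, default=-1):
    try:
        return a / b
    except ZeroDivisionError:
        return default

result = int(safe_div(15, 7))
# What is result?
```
2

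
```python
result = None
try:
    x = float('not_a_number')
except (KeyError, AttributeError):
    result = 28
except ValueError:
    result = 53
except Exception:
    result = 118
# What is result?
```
53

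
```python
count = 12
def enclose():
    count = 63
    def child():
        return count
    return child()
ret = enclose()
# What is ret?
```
63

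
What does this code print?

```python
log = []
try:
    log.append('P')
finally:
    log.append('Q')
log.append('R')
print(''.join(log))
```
PQR

try/finally without except, no exception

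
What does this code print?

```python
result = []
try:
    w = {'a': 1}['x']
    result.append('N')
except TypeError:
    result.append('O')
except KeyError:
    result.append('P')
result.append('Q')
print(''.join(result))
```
PQ

KeyError is caught by its specific handler, not TypeError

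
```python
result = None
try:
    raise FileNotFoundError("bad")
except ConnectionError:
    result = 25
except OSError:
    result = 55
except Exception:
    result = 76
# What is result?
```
55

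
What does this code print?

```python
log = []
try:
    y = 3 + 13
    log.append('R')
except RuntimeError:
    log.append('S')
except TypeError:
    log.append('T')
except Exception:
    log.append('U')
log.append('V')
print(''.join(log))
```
RV

No exception, try block completes normally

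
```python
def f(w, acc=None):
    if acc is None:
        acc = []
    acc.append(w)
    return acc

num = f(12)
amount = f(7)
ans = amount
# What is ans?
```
[7]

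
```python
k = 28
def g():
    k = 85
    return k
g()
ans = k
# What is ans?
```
28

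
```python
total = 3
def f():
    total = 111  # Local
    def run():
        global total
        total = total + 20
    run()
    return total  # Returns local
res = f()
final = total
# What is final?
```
23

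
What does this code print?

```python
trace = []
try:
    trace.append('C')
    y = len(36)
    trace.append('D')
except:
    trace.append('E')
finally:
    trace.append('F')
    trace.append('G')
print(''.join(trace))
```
CEFG

Code before exception runs, then except, then all of finally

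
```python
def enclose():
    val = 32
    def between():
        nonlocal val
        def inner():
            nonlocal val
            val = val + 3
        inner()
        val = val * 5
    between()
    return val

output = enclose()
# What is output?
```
175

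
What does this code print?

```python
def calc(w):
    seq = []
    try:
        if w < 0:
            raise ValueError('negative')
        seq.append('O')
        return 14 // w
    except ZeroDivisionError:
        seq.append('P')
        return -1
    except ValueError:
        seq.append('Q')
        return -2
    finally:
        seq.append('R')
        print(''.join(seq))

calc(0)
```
OPR

w=0 causes ZeroDivisionError, caught, finally prints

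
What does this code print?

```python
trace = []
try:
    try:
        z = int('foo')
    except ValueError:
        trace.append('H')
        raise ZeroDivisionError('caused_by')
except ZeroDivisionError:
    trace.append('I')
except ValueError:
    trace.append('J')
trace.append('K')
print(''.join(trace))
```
HIK

ZeroDivisionError raised and caught, original ValueError not re-raised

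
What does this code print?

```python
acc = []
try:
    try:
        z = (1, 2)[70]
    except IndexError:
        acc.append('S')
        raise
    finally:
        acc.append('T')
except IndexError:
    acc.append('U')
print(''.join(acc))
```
STU

finally runs before re-raised exception propagates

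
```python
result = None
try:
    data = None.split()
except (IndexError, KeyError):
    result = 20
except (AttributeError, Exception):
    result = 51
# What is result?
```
51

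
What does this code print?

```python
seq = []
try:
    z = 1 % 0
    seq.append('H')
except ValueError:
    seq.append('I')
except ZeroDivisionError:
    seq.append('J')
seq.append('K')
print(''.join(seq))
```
JK

ZeroDivisionError is caught by its specific handler, not ValueError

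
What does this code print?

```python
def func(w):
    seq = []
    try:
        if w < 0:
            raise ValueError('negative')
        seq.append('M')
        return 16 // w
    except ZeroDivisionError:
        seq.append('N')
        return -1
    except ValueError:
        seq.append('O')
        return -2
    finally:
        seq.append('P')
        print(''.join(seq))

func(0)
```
MNP

w=0 causes ZeroDivisionError, caught, finally prints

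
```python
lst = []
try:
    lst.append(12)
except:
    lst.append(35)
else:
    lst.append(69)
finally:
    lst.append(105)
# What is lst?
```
[12, 69, 105]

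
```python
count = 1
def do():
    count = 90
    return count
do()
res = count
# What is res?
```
1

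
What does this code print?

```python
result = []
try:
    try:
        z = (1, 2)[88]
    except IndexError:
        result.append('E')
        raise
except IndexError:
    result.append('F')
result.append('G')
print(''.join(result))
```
EFG

raise without argument re-raises current exception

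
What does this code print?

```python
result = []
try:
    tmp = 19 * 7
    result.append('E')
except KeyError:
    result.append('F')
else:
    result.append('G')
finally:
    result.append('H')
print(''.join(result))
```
EGH

else runs before finally when no exception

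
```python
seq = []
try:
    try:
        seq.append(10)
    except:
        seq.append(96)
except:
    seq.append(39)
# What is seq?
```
[10]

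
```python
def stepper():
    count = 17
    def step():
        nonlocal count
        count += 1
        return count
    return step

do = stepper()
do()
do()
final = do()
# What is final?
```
20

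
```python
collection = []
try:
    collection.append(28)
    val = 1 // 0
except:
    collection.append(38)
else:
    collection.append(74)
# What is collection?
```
[28, 38]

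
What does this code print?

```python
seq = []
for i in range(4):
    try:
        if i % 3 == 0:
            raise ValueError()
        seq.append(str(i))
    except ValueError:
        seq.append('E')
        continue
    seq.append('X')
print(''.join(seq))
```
E1X2XE

continue in except skips rest of loop body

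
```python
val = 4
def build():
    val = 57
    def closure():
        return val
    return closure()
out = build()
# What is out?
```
57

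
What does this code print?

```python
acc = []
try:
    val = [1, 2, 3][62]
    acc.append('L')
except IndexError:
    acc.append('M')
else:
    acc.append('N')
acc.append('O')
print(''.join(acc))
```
MO

else block skipped when exception is caught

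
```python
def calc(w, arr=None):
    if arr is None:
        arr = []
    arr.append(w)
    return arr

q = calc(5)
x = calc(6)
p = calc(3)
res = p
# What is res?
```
[3]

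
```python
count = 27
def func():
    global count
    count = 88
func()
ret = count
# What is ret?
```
88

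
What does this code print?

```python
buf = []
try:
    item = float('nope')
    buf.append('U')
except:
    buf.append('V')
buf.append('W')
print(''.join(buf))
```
VW

Exception raised in try, caught by bare except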